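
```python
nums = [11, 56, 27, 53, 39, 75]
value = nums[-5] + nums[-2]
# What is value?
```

nums has length 6. Negative index -5 maps to positive index 6 + (-5) = 1. nums[1] = 56.
nums has length 6. Negative index -2 maps to positive index 6 + (-2) = 4. nums[4] = 39.
Sum: 56 + 39 = 95.

95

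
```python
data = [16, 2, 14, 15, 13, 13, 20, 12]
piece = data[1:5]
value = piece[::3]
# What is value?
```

data has length 8. The slice data[1:5] selects indices [1, 2, 3, 4] (1->2, 2->14, 3->15, 4->13), giving [2, 14, 15, 13]. So piece = [2, 14, 15, 13]. piece has length 4. The slice piece[::3] selects indices [0, 3] (0->2, 3->13), giving [2, 13].

[2, 13]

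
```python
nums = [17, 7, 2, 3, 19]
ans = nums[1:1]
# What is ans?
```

nums has length 5. The slice nums[1:1] resolves to an empty index range, so the result is [].

[]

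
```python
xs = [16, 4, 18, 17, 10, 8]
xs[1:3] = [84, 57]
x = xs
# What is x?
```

xs starts as [16, 4, 18, 17, 10, 8] (length 6). The slice xs[1:3] covers indices [1, 2] with values [4, 18]. Replacing that slice with [84, 57] (same length) produces [16, 84, 57, 17, 10, 8].

[16, 84, 57, 17, 10, 8]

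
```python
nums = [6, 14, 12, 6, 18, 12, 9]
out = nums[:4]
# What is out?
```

nums has length 7. The slice nums[:4] selects indices [0, 1, 2, 3] (0->6, 1->14, 2->12, 3->6), giving [6, 14, 12, 6].

[6, 14, 12, 6]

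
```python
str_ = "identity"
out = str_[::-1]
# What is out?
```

str_ has length 8. The slice str_[::-1] selects indices [7, 6, 5, 4, 3, 2, 1, 0] (7->'y', 6->'t', 5->'i', 4->'t', 3->'n', 2->'e', 1->'d', 0->'i'), giving 'ytitnedi'.

'ytitnedi'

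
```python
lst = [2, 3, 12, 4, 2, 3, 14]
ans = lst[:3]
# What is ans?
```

lst has length 7. The slice lst[:3] selects indices [0, 1, 2] (0->2, 1->3, 2->12), giving [2, 3, 12].

[2, 3, 12]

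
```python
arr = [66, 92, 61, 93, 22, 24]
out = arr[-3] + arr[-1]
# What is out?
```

arr has length 6. Negative index -3 maps to positive index 6 + (-3) = 3. arr[3] = 93.
arr has length 6. Negative index -1 maps to positive index 6 + (-1) = 5. arr[5] = 24.
Sum: 93 + 24 = 117.

117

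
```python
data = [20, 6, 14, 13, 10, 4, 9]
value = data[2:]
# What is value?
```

data has length 7. The slice data[2:] selects indices [2, 3, 4, 5, 6] (2->14, 3->13, 4->10, 5->4, 6->9), giving [14, 13, 10, 4, 9].

[14, 13, 10, 4, 9]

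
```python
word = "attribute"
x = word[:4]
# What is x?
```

word has length 9. The slice word[:4] selects indices [0, 1, 2, 3] (0->'a', 1->'t', 2->'t', 3->'r'), giving 'attr'.

'attr'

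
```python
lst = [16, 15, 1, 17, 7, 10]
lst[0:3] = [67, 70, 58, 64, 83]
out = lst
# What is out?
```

lst starts as [16, 15, 1, 17, 7, 10] (length 6). The slice lst[0:3] covers indices [0, 1, 2] with values [16, 15, 1]. Replacing that slice with [67, 70, 58, 64, 83] (different length) produces [67, 70, 58, 64, 83, 17, 7, 10].

[67, 70, 58, 64, 83, 17, 7, 10]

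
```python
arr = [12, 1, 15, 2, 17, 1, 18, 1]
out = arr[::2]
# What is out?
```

arr has length 8. The slice arr[::2] selects indices [0, 2, 4, 6] (0->12, 2->15, 4->17, 6->18), giving [12, 15, 17, 18].

[12, 15, 17, 18]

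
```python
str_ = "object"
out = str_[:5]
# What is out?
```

str_ has length 6. The slice str_[:5] selects indices [0, 1, 2, 3, 4] (0->'o', 1->'b', 2->'j', 3->'e', 4->'c'), giving 'objec'.

'objec'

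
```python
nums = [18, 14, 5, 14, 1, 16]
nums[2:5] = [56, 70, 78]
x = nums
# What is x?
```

nums starts as [18, 14, 5, 14, 1, 16] (length 6). The slice nums[2:5] covers indices [2, 3, 4] with values [5, 14, 1]. Replacing that slice with [56, 70, 78] (same length) produces [18, 14, 56, 70, 78, 16].

[18, 14, 56, 70, 78, 16]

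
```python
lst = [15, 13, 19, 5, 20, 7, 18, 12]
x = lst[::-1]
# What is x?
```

lst has length 8. The slice lst[::-1] selects indices [7, 6, 5, 4, 3, 2, 1, 0] (7->12, 6->18, 5->7, 4->20, 3->5, 2->19, 1->13, 0->15), giving [12, 18, 7, 20, 5, 19, 13, 15].

[12, 18, 7, 20, 5, 19, 13, 15]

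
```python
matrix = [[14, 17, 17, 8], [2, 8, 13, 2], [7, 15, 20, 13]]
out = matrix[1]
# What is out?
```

matrix has 3 rows. Row 1 is [2, 8, 13, 2].

[2, 8, 13, 2]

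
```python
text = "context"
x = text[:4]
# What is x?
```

text has length 7. The slice text[:4] selects indices [0, 1, 2, 3] (0->'c', 1->'o', 2->'n', 3->'t'), giving 'cont'.

'cont'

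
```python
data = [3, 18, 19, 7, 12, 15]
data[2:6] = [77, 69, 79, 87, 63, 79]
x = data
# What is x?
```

data starts as [3, 18, 19, 7, 12, 15] (length 6). The slice data[2:6] covers indices [2, 3, 4, 5] with values [19, 7, 12, 15]. Replacing that slice with [77, 69, 79, 87, 63, 79] (different length) produces [3, 18, 77, 69, 79, 87, 63, 79].

[3, 18, 77, 69, 79, 87, 63, 79]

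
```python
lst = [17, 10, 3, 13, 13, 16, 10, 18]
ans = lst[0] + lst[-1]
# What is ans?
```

lst has length 8. lst[0] = 17.
lst has length 8. Negative index -1 maps to positive index 8 + (-1) = 7. lst[7] = 18.
Sum: 17 + 18 = 35.

35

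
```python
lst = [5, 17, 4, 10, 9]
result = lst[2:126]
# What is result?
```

lst has length 5. The slice lst[2:126] selects indices [2, 3, 4] (2->4, 3->10, 4->9), giving [4, 10, 9].

[4, 10, 9]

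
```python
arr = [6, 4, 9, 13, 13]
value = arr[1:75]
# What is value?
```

arr has length 5. The slice arr[1:75] selects indices [1, 2, 3, 4] (1->4, 2->9, 3->13, 4->13), giving [4, 9, 13, 13].

[4, 9, 13, 13]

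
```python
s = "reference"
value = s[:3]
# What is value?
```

s has length 9. The slice s[:3] selects indices [0, 1, 2] (0->'r', 1->'e', 2->'f'), giving 'ref'.

'ref'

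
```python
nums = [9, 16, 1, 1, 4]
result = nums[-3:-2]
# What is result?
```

nums has length 5. The slice nums[-3:-2] selects indices [2] (2->1), giving [1].

[1]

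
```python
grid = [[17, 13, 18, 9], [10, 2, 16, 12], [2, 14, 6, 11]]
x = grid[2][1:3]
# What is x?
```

grid[2] = [2, 14, 6, 11]. grid[2] has length 4. The slice grid[2][1:3] selects indices [1, 2] (1->14, 2->6), giving [14, 6].

[14, 6]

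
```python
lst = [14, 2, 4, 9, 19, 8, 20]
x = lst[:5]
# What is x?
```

lst has length 7. The slice lst[:5] selects indices [0, 1, 2, 3, 4] (0->14, 1->2, 2->4, 3->9, 4->19), giving [14, 2, 4, 9, 19].

[14, 2, 4, 9, 19]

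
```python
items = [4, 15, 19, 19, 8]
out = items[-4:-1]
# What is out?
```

items has length 5. The slice items[-4:-1] selects indices [1, 2, 3] (1->15, 2->19, 3->19), giving [15, 19, 19].

[15, 19, 19]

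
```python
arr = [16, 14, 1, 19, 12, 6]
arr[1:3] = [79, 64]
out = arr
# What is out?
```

arr starts as [16, 14, 1, 19, 12, 6] (length 6). The slice arr[1:3] covers indices [1, 2] with values [14, 1]. Replacing that slice with [79, 64] (same length) produces [16, 79, 64, 19, 12, 6].

[16, 79, 64, 19, 12, 6]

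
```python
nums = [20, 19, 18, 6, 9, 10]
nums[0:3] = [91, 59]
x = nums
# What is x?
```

nums starts as [20, 19, 18, 6, 9, 10] (length 6). The slice nums[0:3] covers indices [0, 1, 2] with values [20, 19, 18]. Replacing that slice with [91, 59] (different length) produces [91, 59, 6, 9, 10].

[91, 59, 6, 9, 10]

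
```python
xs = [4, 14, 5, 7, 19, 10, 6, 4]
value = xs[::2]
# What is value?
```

xs has length 8. The slice xs[::2] selects indices [0, 2, 4, 6] (0->4, 2->5, 4->19, 6->6), giving [4, 5, 19, 6].

[4, 5, 19, 6]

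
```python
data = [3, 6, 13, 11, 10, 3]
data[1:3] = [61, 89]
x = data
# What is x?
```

data starts as [3, 6, 13, 11, 10, 3] (length 6). The slice data[1:3] covers indices [1, 2] with values [6, 13]. Replacing that slice with [61, 89] (same length) produces [3, 61, 89, 11, 10, 3].

[3, 61, 89, 11, 10, 3]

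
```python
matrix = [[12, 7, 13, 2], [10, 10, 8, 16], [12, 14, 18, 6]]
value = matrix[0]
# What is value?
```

matrix has 3 rows. Row 0 is [12, 7, 13, 2].

[12, 7, 13, 2]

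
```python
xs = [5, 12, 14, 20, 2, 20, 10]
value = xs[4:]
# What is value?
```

xs has length 7. The slice xs[4:] selects indices [4, 5, 6] (4->2, 5->20, 6->10), giving [2, 20, 10].

[2, 20, 10]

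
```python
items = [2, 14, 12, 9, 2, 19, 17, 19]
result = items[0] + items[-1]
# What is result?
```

items has length 8. items[0] = 2.
items has length 8. Negative index -1 maps to positive index 8 + (-1) = 7. items[7] = 19.
Sum: 2 + 19 = 21.

21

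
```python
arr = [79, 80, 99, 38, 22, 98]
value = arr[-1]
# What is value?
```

arr has length 6. Negative index -1 maps to positive index 6 + (-1) = 5. arr[5] = 98.

98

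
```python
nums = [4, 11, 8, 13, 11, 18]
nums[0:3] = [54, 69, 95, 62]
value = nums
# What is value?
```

nums starts as [4, 11, 8, 13, 11, 18] (length 6). The slice nums[0:3] covers indices [0, 1, 2] with values [4, 11, 8]. Replacing that slice with [54, 69, 95, 62] (different length) produces [54, 69, 95, 62, 13, 11, 18].

[54, 69, 95, 62, 13, 11, 18]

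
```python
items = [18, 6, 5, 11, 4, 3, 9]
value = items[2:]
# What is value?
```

items has length 7. The slice items[2:] selects indices [2, 3, 4, 5, 6] (2->5, 3->11, 4->4, 5->3, 6->9), giving [5, 11, 4, 3, 9].

[5, 11, 4, 3, 9]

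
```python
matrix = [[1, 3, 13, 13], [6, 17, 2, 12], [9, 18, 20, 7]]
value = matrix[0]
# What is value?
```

matrix has 3 rows. Row 0 is [1, 3, 13, 13].

[1, 3, 13, 13]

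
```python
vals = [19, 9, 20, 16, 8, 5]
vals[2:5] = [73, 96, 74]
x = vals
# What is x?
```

vals starts as [19, 9, 20, 16, 8, 5] (length 6). The slice vals[2:5] covers indices [2, 3, 4] with values [20, 16, 8]. Replacing that slice with [73, 96, 74] (same length) produces [19, 9, 73, 96, 74, 5].

[19, 9, 73, 96, 74, 5]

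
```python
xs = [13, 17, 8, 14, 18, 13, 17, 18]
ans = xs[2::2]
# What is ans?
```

xs has length 8. The slice xs[2::2] selects indices [2, 4, 6] (2->8, 4->18, 6->17), giving [8, 18, 17].

[8, 18, 17]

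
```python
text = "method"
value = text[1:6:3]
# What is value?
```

text has length 6. The slice text[1:6:3] selects indices [1, 4] (1->'e', 4->'o'), giving 'eo'.

'eo'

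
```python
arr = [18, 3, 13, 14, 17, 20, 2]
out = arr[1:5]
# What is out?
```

arr has length 7. The slice arr[1:5] selects indices [1, 2, 3, 4] (1->3, 2->13, 3->14, 4->17), giving [3, 13, 14, 17].

[3, 13, 14, 17]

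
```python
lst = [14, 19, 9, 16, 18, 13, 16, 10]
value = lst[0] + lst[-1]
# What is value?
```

lst has length 8. lst[0] = 14.
lst has length 8. Negative index -1 maps to positive index 8 + (-1) = 7. lst[7] = 10.
Sum: 14 + 10 = 24.

24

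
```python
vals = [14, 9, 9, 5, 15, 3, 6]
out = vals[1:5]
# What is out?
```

vals has length 7. The slice vals[1:5] selects indices [1, 2, 3, 4] (1->9, 2->9, 3->5, 4->15), giving [9, 9, 5, 15].

[9, 9, 5, 15]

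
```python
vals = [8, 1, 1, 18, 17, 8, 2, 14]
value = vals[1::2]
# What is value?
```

vals has length 8. The slice vals[1::2] selects indices [1, 3, 5, 7] (1->1, 3->18, 5->8, 7->14), giving [1, 18, 8, 14].

[1, 18, 8, 14]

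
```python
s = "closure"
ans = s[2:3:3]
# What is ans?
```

s has length 7. The slice s[2:3:3] selects indices [2] (2->'o'), giving 'o'.

'o'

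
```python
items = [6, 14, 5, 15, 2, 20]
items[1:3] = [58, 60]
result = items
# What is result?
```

items starts as [6, 14, 5, 15, 2, 20] (length 6). The slice items[1:3] covers indices [1, 2] with values [14, 5]. Replacing that slice with [58, 60] (same length) produces [6, 58, 60, 15, 2, 20].

[6, 58, 60, 15, 2, 20]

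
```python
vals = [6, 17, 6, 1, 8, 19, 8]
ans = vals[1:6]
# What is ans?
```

vals has length 7. The slice vals[1:6] selects indices [1, 2, 3, 4, 5] (1->17, 2->6, 3->1, 4->8, 5->19), giving [17, 6, 1, 8, 19].

[17, 6, 1, 8, 19]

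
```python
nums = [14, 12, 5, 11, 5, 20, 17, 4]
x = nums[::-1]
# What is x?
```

nums has length 8. The slice nums[::-1] selects indices [7, 6, 5, 4, 3, 2, 1, 0] (7->4, 6->17, 5->20, 4->5, 3->11, 2->5, 1->12, 0->14), giving [4, 17, 20, 5, 11, 5, 12, 14].

[4, 17, 20, 5, 11, 5, 12, 14]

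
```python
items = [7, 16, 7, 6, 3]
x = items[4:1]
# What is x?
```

items has length 5. The slice items[4:1] resolves to an empty index range, so the result is [].

[]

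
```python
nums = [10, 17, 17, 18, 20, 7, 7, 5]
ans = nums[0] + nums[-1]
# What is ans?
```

nums has length 8. nums[0] = 10.
nums has length 8. Negative index -1 maps to positive index 8 + (-1) = 7. nums[7] = 5.
Sum: 10 + 5 = 15.

15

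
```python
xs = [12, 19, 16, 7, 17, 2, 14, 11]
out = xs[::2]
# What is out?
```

xs has length 8. The slice xs[::2] selects indices [0, 2, 4, 6] (0->12, 2->16, 4->17, 6->14), giving [12, 16, 17, 14].

[12, 16, 17, 14]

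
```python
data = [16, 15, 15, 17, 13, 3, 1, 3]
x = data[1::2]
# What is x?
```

data has length 8. The slice data[1::2] selects indices [1, 3, 5, 7] (1->15, 3->17, 5->3, 7->3), giving [15, 17, 3, 3].

[15, 17, 3, 3]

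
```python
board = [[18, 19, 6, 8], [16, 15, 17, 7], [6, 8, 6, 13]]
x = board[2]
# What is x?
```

board has 3 rows. Row 2 is [6, 8, 6, 13].

[6, 8, 6, 13]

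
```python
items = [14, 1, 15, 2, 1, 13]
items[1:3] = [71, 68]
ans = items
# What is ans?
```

items starts as [14, 1, 15, 2, 1, 13] (length 6). The slice items[1:3] covers indices [1, 2] with values [1, 15]. Replacing that slice with [71, 68] (same length) produces [14, 71, 68, 2, 1, 13].

[14, 71, 68, 2, 1, 13]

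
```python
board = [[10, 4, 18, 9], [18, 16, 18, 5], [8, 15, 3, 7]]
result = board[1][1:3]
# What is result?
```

board[1] = [18, 16, 18, 5]. board[1] has length 4. The slice board[1][1:3] selects indices [1, 2] (1->16, 2->18), giving [16, 18].

[16, 18]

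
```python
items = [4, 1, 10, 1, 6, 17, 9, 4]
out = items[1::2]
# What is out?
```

items has length 8. The slice items[1::2] selects indices [1, 3, 5, 7] (1->1, 3->1, 5->17, 7->4), giving [1, 1, 17, 4].

[1, 1, 17, 4]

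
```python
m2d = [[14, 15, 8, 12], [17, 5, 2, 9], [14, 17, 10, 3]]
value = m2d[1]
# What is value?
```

m2d has 3 rows. Row 1 is [17, 5, 2, 9].

[17, 5, 2, 9]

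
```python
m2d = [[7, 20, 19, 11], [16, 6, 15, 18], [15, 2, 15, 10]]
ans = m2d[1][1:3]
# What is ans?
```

m2d[1] = [16, 6, 15, 18]. m2d[1] has length 4. The slice m2d[1][1:3] selects indices [1, 2] (1->6, 2->15), giving [6, 15].

[6, 15]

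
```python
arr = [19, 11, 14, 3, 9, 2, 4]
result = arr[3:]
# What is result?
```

arr has length 7. The slice arr[3:] selects indices [3, 4, 5, 6] (3->3, 4->9, 5->2, 6->4), giving [3, 9, 2, 4].

[3, 9, 2, 4]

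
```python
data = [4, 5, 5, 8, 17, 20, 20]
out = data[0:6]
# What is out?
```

data has length 7. The slice data[0:6] selects indices [0, 1, 2, 3, 4, 5] (0->4, 1->5, 2->5, 3->8, 4->17, 5->20), giving [4, 5, 5, 8, 17, 20].

[4, 5, 5, 8, 17, 20]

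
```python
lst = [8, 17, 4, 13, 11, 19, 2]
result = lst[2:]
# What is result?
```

lst has length 7. The slice lst[2:] selects indices [2, 3, 4, 5, 6] (2->4, 3->13, 4->11, 5->19, 6->2), giving [4, 13, 11, 19, 2].

[4, 13, 11, 19, 2]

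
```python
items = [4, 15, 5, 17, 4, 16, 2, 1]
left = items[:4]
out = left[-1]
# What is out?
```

items has length 8. The slice items[:4] selects indices [0, 1, 2, 3] (0->4, 1->15, 2->5, 3->17), giving [4, 15, 5, 17]. So left = [4, 15, 5, 17]. Then left[-1] = 17.

17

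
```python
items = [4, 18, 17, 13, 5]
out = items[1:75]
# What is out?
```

items has length 5. The slice items[1:75] selects indices [1, 2, 3, 4] (1->18, 2->17, 3->13, 4->5), giving [18, 17, 13, 5].

[18, 17, 13, 5]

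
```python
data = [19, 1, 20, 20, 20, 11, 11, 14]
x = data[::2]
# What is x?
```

data has length 8. The slice data[::2] selects indices [0, 2, 4, 6] (0->19, 2->20, 4->20, 6->11), giving [19, 20, 20, 11].

[19, 20, 20, 11]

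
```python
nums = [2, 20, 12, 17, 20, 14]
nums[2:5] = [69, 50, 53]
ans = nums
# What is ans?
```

nums starts as [2, 20, 12, 17, 20, 14] (length 6). The slice nums[2:5] covers indices [2, 3, 4] with values [12, 17, 20]. Replacing that slice with [69, 50, 53] (same length) produces [2, 20, 69, 50, 53, 14].

[2, 20, 69, 50, 53, 14]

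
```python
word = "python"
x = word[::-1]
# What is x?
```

word has length 6. The slice word[::-1] selects indices [5, 4, 3, 2, 1, 0] (5->'n', 4->'o', 3->'h', 2->'t', 1->'y', 0->'p'), giving 'nohtyp'.

'nohtyp'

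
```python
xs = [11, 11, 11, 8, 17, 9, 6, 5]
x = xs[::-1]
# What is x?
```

xs has length 8. The slice xs[::-1] selects indices [7, 6, 5, 4, 3, 2, 1, 0] (7->5, 6->6, 5->9, 4->17, 3->8, 2->11, 1->11, 0->11), giving [5, 6, 9, 17, 8, 11, 11, 11].

[5, 6, 9, 17, 8, 11, 11, 11]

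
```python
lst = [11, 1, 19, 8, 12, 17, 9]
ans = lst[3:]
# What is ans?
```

lst has length 7. The slice lst[3:] selects indices [3, 4, 5, 6] (3->8, 4->12, 5->17, 6->9), giving [8, 12, 17, 9].

[8, 12, 17, 9]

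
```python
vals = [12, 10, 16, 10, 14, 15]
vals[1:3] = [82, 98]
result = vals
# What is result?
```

vals starts as [12, 10, 16, 10, 14, 15] (length 6). The slice vals[1:3] covers indices [1, 2] with values [10, 16]. Replacing that slice with [82, 98] (same length) produces [12, 82, 98, 10, 14, 15].

[12, 82, 98, 10, 14, 15]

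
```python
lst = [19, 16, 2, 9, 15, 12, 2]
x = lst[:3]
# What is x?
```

lst has length 7. The slice lst[:3] selects indices [0, 1, 2] (0->19, 1->16, 2->2), giving [19, 16, 2].

[19, 16, 2]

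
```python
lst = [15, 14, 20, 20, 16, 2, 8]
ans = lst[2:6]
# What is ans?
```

lst has length 7. The slice lst[2:6] selects indices [2, 3, 4, 5] (2->20, 3->20, 4->16, 5->2), giving [20, 20, 16, 2].

[20, 20, 16, 2]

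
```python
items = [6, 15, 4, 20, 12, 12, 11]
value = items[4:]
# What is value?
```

items has length 7. The slice items[4:] selects indices [4, 5, 6] (4->12, 5->12, 6->11), giving [12, 12, 11].

[12, 12, 11]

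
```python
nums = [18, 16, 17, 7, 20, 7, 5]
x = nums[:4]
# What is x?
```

nums has length 7. The slice nums[:4] selects indices [0, 1, 2, 3] (0->18, 1->16, 2->17, 3->7), giving [18, 16, 17, 7].

[18, 16, 17, 7]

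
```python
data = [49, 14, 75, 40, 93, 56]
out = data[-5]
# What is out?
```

data has length 6. Negative index -5 maps to positive index 6 + (-5) = 1. data[1] = 14.

14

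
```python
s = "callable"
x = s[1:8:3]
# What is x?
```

s has length 8. The slice s[1:8:3] selects indices [1, 4, 7] (1->'a', 4->'a', 7->'e'), giving 'aae'.

'aae'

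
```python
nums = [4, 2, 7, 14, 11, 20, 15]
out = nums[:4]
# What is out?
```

nums has length 7. The slice nums[:4] selects indices [0, 1, 2, 3] (0->4, 1->2, 2->7, 3->14), giving [4, 2, 7, 14].

[4, 2, 7, 14]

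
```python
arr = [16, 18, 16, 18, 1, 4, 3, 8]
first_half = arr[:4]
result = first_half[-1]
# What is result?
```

arr has length 8. The slice arr[:4] selects indices [0, 1, 2, 3] (0->16, 1->18, 2->16, 3->18), giving [16, 18, 16, 18]. So first_half = [16, 18, 16, 18]. Then first_half[-1] = 18.

18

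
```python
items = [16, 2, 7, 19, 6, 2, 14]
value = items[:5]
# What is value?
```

items has length 7. The slice items[:5] selects indices [0, 1, 2, 3, 4] (0->16, 1->2, 2->7, 3->19, 4->6), giving [16, 2, 7, 19, 6].

[16, 2, 7, 19, 6]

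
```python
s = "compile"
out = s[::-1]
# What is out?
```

s has length 7. The slice s[::-1] selects indices [6, 5, 4, 3, 2, 1, 0] (6->'e', 5->'l', 4->'i', 3->'p', 2->'m', 1->'o', 0->'c'), giving 'elipmoc'.

'elipmoc'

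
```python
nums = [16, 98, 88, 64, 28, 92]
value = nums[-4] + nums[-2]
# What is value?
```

nums has length 6. Negative index -4 maps to positive index 6 + (-4) = 2. nums[2] = 88.
nums has length 6. Negative index -2 maps to positive index 6 + (-2) = 4. nums[4] = 28.
Sum: 88 + 28 = 116.

116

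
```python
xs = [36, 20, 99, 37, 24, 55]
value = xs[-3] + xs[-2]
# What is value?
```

xs has length 6. Negative index -3 maps to positive index 6 + (-3) = 3. xs[3] = 37.
xs has length 6. Negative index -2 maps to positive index 6 + (-2) = 4. xs[4] = 24.
Sum: 37 + 24 = 61.

61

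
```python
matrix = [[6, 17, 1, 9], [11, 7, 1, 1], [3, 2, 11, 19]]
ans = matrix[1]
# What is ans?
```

matrix has 3 rows. Row 1 is [11, 7, 1, 1].

[11, 7, 1, 1]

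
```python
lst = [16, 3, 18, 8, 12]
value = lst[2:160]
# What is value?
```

lst has length 5. The slice lst[2:160] selects indices [2, 3, 4] (2->18, 3->8, 4->12), giving [18, 8, 12].

[18, 8, 12]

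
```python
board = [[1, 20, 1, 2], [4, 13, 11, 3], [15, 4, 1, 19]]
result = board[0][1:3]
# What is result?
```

board[0] = [1, 20, 1, 2]. board[0] has length 4. The slice board[0][1:3] selects indices [1, 2] (1->20, 2->1), giving [20, 1].

[20, 1]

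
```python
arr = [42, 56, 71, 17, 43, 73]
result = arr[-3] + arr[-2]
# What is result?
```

arr has length 6. Negative index -3 maps to positive index 6 + (-3) = 3. arr[3] = 17.
arr has length 6. Negative index -2 maps to positive index 6 + (-2) = 4. arr[4] = 43.
Sum: 17 + 43 = 60.

60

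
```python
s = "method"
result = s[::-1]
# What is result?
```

s has length 6. The slice s[::-1] selects indices [5, 4, 3, 2, 1, 0] (5->'d', 4->'o', 3->'h', 2->'t', 1->'e', 0->'m'), giving 'dohtem'.

'dohtem'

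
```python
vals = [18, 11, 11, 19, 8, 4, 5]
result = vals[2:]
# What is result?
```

vals has length 7. The slice vals[2:] selects indices [2, 3, 4, 5, 6] (2->11, 3->19, 4->8, 5->4, 6->5), giving [11, 19, 8, 4, 5].

[11, 19, 8, 4, 5]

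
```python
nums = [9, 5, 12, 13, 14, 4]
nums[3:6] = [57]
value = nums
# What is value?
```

nums starts as [9, 5, 12, 13, 14, 4] (length 6). The slice nums[3:6] covers indices [3, 4, 5] with values [13, 14, 4]. Replacing that slice with [57] (different length) produces [9, 5, 12, 57].

[9, 5, 12, 57]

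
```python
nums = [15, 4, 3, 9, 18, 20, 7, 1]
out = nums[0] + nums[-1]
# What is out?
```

nums has length 8. nums[0] = 15.
nums has length 8. Negative index -1 maps to positive index 8 + (-1) = 7. nums[7] = 1.
Sum: 15 + 1 = 16.

16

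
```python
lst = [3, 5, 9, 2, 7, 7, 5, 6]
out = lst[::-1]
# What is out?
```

lst has length 8. The slice lst[::-1] selects indices [7, 6, 5, 4, 3, 2, 1, 0] (7->6, 6->5, 5->7, 4->7, 3->2, 2->9, 1->5, 0->3), giving [6, 5, 7, 7, 2, 9, 5, 3].

[6, 5, 7, 7, 2, 9, 5, 3]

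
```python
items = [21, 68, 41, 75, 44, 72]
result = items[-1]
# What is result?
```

items has length 6. Negative index -1 maps to positive index 6 + (-1) = 5. items[5] = 72.

72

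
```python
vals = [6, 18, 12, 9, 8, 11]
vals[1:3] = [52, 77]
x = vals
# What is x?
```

vals starts as [6, 18, 12, 9, 8, 11] (length 6). The slice vals[1:3] covers indices [1, 2] with values [18, 12]. Replacing that slice with [52, 77] (same length) produces [6, 52, 77, 9, 8, 11].

[6, 52, 77, 9, 8, 11]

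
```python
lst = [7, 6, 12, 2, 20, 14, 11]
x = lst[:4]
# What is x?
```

lst has length 7. The slice lst[:4] selects indices [0, 1, 2, 3] (0->7, 1->6, 2->12, 3->2), giving [7, 6, 12, 2].

[7, 6, 12, 2]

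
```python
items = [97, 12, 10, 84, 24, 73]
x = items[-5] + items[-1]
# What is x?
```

items has length 6. Negative index -5 maps to positive index 6 + (-5) = 1. items[1] = 12.
items has length 6. Negative index -1 maps to positive index 6 + (-1) = 5. items[5] = 73.
Sum: 12 + 73 = 85.

85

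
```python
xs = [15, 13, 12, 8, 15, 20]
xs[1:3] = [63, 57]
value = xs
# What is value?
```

xs starts as [15, 13, 12, 8, 15, 20] (length 6). The slice xs[1:3] covers indices [1, 2] with values [13, 12]. Replacing that slice with [63, 57] (same length) produces [15, 63, 57, 8, 15, 20].

[15, 63, 57, 8, 15, 20]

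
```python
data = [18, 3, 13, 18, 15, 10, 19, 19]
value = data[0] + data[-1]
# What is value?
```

data has length 8. data[0] = 18.
data has length 8. Negative index -1 maps to positive index 8 + (-1) = 7. data[7] = 19.
Sum: 18 + 19 = 37.

37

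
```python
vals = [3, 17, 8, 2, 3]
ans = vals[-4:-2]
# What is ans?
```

vals has length 5. The slice vals[-4:-2] selects indices [1, 2] (1->17, 2->8), giving [17, 8].

[17, 8]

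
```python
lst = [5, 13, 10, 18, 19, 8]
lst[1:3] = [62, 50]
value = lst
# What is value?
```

lst starts as [5, 13, 10, 18, 19, 8] (length 6). The slice lst[1:3] covers indices [1, 2] with values [13, 10]. Replacing that slice with [62, 50] (same length) produces [5, 62, 50, 18, 19, 8].

[5, 62, 50, 18, 19, 8]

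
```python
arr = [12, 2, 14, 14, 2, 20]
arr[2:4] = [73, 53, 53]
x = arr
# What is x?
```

arr starts as [12, 2, 14, 14, 2, 20] (length 6). The slice arr[2:4] covers indices [2, 3] with values [14, 14]. Replacing that slice with [73, 53, 53] (different length) produces [12, 2, 73, 53, 53, 2, 20].

[12, 2, 73, 53, 53, 2, 20]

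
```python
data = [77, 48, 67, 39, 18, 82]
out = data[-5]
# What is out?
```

data has length 6. Negative index -5 maps to positive index 6 + (-5) = 1. data[1] = 48.

48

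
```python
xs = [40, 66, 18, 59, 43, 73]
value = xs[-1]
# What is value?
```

xs has length 6. Negative index -1 maps to positive index 6 + (-1) = 5. xs[5] = 73.

73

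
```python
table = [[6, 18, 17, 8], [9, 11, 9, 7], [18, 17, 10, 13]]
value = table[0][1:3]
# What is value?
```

table[0] = [6, 18, 17, 8]. table[0] has length 4. The slice table[0][1:3] selects indices [1, 2] (1->18, 2->17), giving [18, 17].

[18, 17]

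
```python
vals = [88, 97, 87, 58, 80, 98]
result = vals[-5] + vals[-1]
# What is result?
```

vals has length 6. Negative index -5 maps to positive index 6 + (-5) = 1. vals[1] = 97.
vals has length 6. Negative index -1 maps to positive index 6 + (-1) = 5. vals[5] = 98.
Sum: 97 + 98 = 195.

195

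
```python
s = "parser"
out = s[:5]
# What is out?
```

s has length 6. The slice s[:5] selects indices [0, 1, 2, 3, 4] (0->'p', 1->'a', 2->'r', 3->'s', 4->'e'), giving 'parse'.

'parse'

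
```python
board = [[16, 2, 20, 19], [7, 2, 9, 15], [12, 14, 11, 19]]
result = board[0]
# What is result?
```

board has 3 rows. Row 0 is [16, 2, 20, 19].

[16, 2, 20, 19]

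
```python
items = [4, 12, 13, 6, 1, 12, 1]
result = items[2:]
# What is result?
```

items has length 7. The slice items[2:] selects indices [2, 3, 4, 5, 6] (2->13, 3->6, 4->1, 5->12, 6->1), giving [13, 6, 1, 12, 1].

[13, 6, 1, 12, 1]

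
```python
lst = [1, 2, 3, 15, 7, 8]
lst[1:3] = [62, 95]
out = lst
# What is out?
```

lst starts as [1, 2, 3, 15, 7, 8] (length 6). The slice lst[1:3] covers indices [1, 2] with values [2, 3]. Replacing that slice with [62, 95] (same length) produces [1, 62, 95, 15, 7, 8].

[1, 62, 95, 15, 7, 8]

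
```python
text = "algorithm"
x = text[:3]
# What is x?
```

text has length 9. The slice text[:3] selects indices [0, 1, 2] (0->'a', 1->'l', 2->'g'), giving 'alg'.

'alg'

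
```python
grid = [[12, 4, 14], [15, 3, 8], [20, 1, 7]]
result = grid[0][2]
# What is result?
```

grid[0] = [12, 4, 14]. Taking column 2 of that row yields 14.

14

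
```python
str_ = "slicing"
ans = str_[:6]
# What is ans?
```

str_ has length 7. The slice str_[:6] selects indices [0, 1, 2, 3, 4, 5] (0->'s', 1->'l', 2->'i', 3->'c', 4->'i', 5->'n'), giving 'slicin'.

'slicin'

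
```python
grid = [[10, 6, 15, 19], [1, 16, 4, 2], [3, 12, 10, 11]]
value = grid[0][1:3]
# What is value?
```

grid[0] = [10, 6, 15, 19]. grid[0] has length 4. The slice grid[0][1:3] selects indices [1, 2] (1->6, 2->15), giving [6, 15].

[6, 15]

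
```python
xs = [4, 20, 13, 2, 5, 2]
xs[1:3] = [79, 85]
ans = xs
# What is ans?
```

xs starts as [4, 20, 13, 2, 5, 2] (length 6). The slice xs[1:3] covers indices [1, 2] with values [20, 13]. Replacing that slice with [79, 85] (same length) produces [4, 79, 85, 2, 5, 2].

[4, 79, 85, 2, 5, 2]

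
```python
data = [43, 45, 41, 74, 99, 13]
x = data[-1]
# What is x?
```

data has length 6. Negative index -1 maps to positive index 6 + (-1) = 5. data[5] = 13.

13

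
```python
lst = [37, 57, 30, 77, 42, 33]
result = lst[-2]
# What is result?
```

lst has length 6. Negative index -2 maps to positive index 6 + (-2) = 4. lst[4] = 42.

42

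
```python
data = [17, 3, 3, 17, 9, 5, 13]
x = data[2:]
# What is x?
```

data has length 7. The slice data[2:] selects indices [2, 3, 4, 5, 6] (2->3, 3->17, 4->9, 5->5, 6->13), giving [3, 17, 9, 5, 13].

[3, 17, 9, 5, 13]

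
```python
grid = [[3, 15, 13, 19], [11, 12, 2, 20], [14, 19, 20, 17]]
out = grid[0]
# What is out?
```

grid has 3 rows. Row 0 is [3, 15, 13, 19].

[3, 15, 13, 19]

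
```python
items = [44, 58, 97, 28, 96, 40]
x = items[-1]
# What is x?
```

items has length 6. Negative index -1 maps to positive index 6 + (-1) = 5. items[5] = 40.

40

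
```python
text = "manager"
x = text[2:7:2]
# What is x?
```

text has length 7. The slice text[2:7:2] selects indices [2, 4, 6] (2->'n', 4->'g', 6->'r'), giving 'ngr'.

'ngr'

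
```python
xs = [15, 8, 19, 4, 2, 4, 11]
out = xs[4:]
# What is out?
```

xs has length 7. The slice xs[4:] selects indices [4, 5, 6] (4->2, 5->4, 6->11), giving [2, 4, 11].

[2, 4, 11]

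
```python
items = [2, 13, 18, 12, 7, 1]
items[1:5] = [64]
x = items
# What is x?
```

items starts as [2, 13, 18, 12, 7, 1] (length 6). The slice items[1:5] covers indices [1, 2, 3, 4] with values [13, 18, 12, 7]. Replacing that slice with [64] (different length) produces [2, 64, 1].

[2, 64, 1]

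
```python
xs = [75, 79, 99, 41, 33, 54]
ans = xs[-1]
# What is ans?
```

xs has length 6. Negative index -1 maps to positive index 6 + (-1) = 5. xs[5] = 54.

54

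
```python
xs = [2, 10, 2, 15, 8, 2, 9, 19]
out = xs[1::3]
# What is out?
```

xs has length 8. The slice xs[1::3] selects indices [1, 4, 7] (1->10, 4->8, 7->19), giving [10, 8, 19].

[10, 8, 19]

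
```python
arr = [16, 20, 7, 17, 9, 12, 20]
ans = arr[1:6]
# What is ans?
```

arr has length 7. The slice arr[1:6] selects indices [1, 2, 3, 4, 5] (1->20, 2->7, 3->17, 4->9, 5->12), giving [20, 7, 17, 9, 12].

[20, 7, 17, 9, 12]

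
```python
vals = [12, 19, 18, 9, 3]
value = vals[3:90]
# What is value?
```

vals has length 5. The slice vals[3:90] selects indices [3, 4] (3->9, 4->3), giving [9, 3].

[9, 3]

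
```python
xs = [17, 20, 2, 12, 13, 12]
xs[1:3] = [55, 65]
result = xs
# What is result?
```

xs starts as [17, 20, 2, 12, 13, 12] (length 6). The slice xs[1:3] covers indices [1, 2] with values [20, 2]. Replacing that slice with [55, 65] (same length) produces [17, 55, 65, 12, 13, 12].

[17, 55, 65, 12, 13, 12]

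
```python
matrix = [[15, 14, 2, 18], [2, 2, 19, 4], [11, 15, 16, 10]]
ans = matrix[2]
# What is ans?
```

matrix has 3 rows. Row 2 is [11, 15, 16, 10].

[11, 15, 16, 10]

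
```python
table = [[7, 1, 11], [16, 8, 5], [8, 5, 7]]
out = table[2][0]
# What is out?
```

table[2] = [8, 5, 7]. Taking column 0 of that row yields 8.

8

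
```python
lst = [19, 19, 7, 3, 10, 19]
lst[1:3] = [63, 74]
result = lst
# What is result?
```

lst starts as [19, 19, 7, 3, 10, 19] (length 6). The slice lst[1:3] covers indices [1, 2] with values [19, 7]. Replacing that slice with [63, 74] (same length) produces [19, 63, 74, 3, 10, 19].

[19, 63, 74, 3, 10, 19]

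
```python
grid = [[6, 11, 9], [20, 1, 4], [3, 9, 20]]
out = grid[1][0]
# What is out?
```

grid[1] = [20, 1, 4]. Taking column 0 of that row yields 20.

20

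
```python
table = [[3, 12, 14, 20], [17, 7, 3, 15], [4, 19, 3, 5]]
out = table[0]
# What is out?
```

table has 3 rows. Row 0 is [3, 12, 14, 20].

[3, 12, 14, 20]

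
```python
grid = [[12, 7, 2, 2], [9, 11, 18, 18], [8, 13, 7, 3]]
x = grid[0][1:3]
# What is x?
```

grid[0] = [12, 7, 2, 2]. grid[0] has length 4. The slice grid[0][1:3] selects indices [1, 2] (1->7, 2->2), giving [7, 2].

[7, 2]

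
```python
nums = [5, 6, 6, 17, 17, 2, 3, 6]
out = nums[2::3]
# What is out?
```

nums has length 8. The slice nums[2::3] selects indices [2, 5] (2->6, 5->2), giving [6, 2].

[6, 2]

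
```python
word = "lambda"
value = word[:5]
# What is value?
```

word has length 6. The slice word[:5] selects indices [0, 1, 2, 3, 4] (0->'l', 1->'a', 2->'m', 3->'b', 4->'d'), giving 'lambd'.

'lambd'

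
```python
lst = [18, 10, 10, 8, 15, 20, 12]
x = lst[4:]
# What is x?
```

lst has length 7. The slice lst[4:] selects indices [4, 5, 6] (4->15, 5->20, 6->12), giving [15, 20, 12].

[15, 20, 12]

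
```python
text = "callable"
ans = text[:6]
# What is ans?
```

text has length 8. The slice text[:6] selects indices [0, 1, 2, 3, 4, 5] (0->'c', 1->'a', 2->'l', 3->'l', 4->'a', 5->'b'), giving 'callab'.

'callab'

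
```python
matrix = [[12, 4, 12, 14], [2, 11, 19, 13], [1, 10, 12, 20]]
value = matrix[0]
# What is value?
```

matrix has 3 rows. Row 0 is [12, 4, 12, 14].

[12, 4, 12, 14]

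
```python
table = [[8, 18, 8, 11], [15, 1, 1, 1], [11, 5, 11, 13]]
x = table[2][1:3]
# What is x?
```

table[2] = [11, 5, 11, 13]. table[2] has length 4. The slice table[2][1:3] selects indices [1, 2] (1->5, 2->11), giving [5, 11].

[5, 11]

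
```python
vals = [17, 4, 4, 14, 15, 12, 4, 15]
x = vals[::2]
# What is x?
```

vals has length 8. The slice vals[::2] selects indices [0, 2, 4, 6] (0->17, 2->4, 4->15, 6->4), giving [17, 4, 15, 4].

[17, 4, 15, 4]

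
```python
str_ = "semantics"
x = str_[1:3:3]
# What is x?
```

str_ has length 9. The slice str_[1:3:3] selects indices [1] (1->'e'), giving 'e'.

'e'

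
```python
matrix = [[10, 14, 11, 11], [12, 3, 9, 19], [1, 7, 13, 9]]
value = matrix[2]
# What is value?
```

matrix has 3 rows. Row 2 is [1, 7, 13, 9].

[1, 7, 13, 9]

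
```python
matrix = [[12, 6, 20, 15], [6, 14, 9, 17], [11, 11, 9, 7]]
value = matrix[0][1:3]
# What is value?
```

matrix[0] = [12, 6, 20, 15]. matrix[0] has length 4. The slice matrix[0][1:3] selects indices [1, 2] (1->6, 2->20), giving [6, 20].

[6, 20]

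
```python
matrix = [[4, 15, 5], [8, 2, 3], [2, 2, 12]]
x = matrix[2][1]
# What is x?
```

matrix[2] = [2, 2, 12]. Taking column 1 of that row yields 2.

2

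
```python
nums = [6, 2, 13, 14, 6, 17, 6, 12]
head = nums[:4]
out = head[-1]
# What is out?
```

nums has length 8. The slice nums[:4] selects indices [0, 1, 2, 3] (0->6, 1->2, 2->13, 3->14), giving [6, 2, 13, 14]. So head = [6, 2, 13, 14]. Then head[-1] = 14.

14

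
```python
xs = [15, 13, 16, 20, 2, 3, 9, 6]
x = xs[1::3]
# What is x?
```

xs has length 8. The slice xs[1::3] selects indices [1, 4, 7] (1->13, 4->2, 7->6), giving [13, 2, 6].

[13, 2, 6]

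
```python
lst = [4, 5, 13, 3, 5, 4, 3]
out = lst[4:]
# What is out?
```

lst has length 7. The slice lst[4:] selects indices [4, 5, 6] (4->5, 5->4, 6->3), giving [5, 4, 3].

[5, 4, 3]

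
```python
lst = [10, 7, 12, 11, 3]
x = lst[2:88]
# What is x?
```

lst has length 5. The slice lst[2:88] selects indices [2, 3, 4] (2->12, 3->11, 4->3), giving [12, 11, 3].

[12, 11, 3]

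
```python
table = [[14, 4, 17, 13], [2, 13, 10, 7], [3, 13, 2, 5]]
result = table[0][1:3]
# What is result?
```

table[0] = [14, 4, 17, 13]. table[0] has length 4. The slice table[0][1:3] selects indices [1, 2] (1->4, 2->17), giving [4, 17].

[4, 17]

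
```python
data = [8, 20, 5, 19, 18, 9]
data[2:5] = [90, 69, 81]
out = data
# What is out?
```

data starts as [8, 20, 5, 19, 18, 9] (length 6). The slice data[2:5] covers indices [2, 3, 4] with values [5, 19, 18]. Replacing that slice with [90, 69, 81] (same length) produces [8, 20, 90, 69, 81, 9].

[8, 20, 90, 69, 81, 9]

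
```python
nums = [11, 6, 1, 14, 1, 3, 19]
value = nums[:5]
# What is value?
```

nums has length 7. The slice nums[:5] selects indices [0, 1, 2, 3, 4] (0->11, 1->6, 2->1, 3->14, 4->1), giving [11, 6, 1, 14, 1].

[11, 6, 1, 14, 1]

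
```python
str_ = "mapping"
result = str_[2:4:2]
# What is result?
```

str_ has length 7. The slice str_[2:4:2] selects indices [2] (2->'p'), giving 'p'.

'p'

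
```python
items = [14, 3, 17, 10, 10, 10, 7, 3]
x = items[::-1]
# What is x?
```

items has length 8. The slice items[::-1] selects indices [7, 6, 5, 4, 3, 2, 1, 0] (7->3, 6->7, 5->10, 4->10, 3->10, 2->17, 1->3, 0->14), giving [3, 7, 10, 10, 10, 17, 3, 14].

[3, 7, 10, 10, 10, 17, 3, 14]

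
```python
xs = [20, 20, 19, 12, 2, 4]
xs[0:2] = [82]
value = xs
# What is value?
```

xs starts as [20, 20, 19, 12, 2, 4] (length 6). The slice xs[0:2] covers indices [0, 1] with values [20, 20]. Replacing that slice with [82] (different length) produces [82, 19, 12, 2, 4].

[82, 19, 12, 2, 4]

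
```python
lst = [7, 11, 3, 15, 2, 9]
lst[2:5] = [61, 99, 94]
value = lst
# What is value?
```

lst starts as [7, 11, 3, 15, 2, 9] (length 6). The slice lst[2:5] covers indices [2, 3, 4] with values [3, 15, 2]. Replacing that slice with [61, 99, 94] (same length) produces [7, 11, 61, 99, 94, 9].

[7, 11, 61, 99, 94, 9]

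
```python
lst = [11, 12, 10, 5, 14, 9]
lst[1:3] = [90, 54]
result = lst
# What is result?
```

lst starts as [11, 12, 10, 5, 14, 9] (length 6). The slice lst[1:3] covers indices [1, 2] with values [12, 10]. Replacing that slice with [90, 54] (same length) produces [11, 90, 54, 5, 14, 9].

[11, 90, 54, 5, 14, 9]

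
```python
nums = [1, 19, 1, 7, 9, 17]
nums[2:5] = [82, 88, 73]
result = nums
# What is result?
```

nums starts as [1, 19, 1, 7, 9, 17] (length 6). The slice nums[2:5] covers indices [2, 3, 4] with values [1, 7, 9]. Replacing that slice with [82, 88, 73] (same length) produces [1, 19, 82, 88, 73, 17].

[1, 19, 82, 88, 73, 17]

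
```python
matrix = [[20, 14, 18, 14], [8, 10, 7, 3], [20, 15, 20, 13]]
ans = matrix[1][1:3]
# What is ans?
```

matrix[1] = [8, 10, 7, 3]. matrix[1] has length 4. The slice matrix[1][1:3] selects indices [1, 2] (1->10, 2->7), giving [10, 7].

[10, 7]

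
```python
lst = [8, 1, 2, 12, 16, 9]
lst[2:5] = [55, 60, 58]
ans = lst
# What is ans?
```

lst starts as [8, 1, 2, 12, 16, 9] (length 6). The slice lst[2:5] covers indices [2, 3, 4] with values [2, 12, 16]. Replacing that slice with [55, 60, 58] (same length) produces [8, 1, 55, 60, 58, 9].

[8, 1, 55, 60, 58, 9]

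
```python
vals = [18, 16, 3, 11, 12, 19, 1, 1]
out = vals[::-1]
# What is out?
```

vals has length 8. The slice vals[::-1] selects indices [7, 6, 5, 4, 3, 2, 1, 0] (7->1, 6->1, 5->19, 4->12, 3->11, 2->3, 1->16, 0->18), giving [1, 1, 19, 12, 11, 3, 16, 18].

[1, 1, 19, 12, 11, 3, 16, 18]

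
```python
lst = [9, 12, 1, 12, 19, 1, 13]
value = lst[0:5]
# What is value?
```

lst has length 7. The slice lst[0:5] selects indices [0, 1, 2, 3, 4] (0->9, 1->12, 2->1, 3->12, 4->19), giving [9, 12, 1, 12, 19].

[9, 12, 1, 12, 19]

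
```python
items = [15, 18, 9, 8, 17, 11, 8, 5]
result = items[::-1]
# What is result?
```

items has length 8. The slice items[::-1] selects indices [7, 6, 5, 4, 3, 2, 1, 0] (7->5, 6->8, 5->11, 4->17, 3->8, 2->9, 1->18, 0->15), giving [5, 8, 11, 17, 8, 9, 18, 15].

[5, 8, 11, 17, 8, 9, 18, 15]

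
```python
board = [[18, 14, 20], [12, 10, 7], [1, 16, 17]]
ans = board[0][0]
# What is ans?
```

board[0] = [18, 14, 20]. Taking column 0 of that row yields 18.

18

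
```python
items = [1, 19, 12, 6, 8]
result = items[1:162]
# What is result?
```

items has length 5. The slice items[1:162] selects indices [1, 2, 3, 4] (1->19, 2->12, 3->6, 4->8), giving [19, 12, 6, 8].

[19, 12, 6, 8]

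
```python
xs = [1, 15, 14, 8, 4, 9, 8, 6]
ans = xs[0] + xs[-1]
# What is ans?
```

xs has length 8. xs[0] = 1.
xs has length 8. Negative index -1 maps to positive index 8 + (-1) = 7. xs[7] = 6.
Sum: 1 + 6 = 7.

7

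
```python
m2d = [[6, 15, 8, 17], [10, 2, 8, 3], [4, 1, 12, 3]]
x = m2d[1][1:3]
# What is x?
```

m2d[1] = [10, 2, 8, 3]. m2d[1] has length 4. The slice m2d[1][1:3] selects indices [1, 2] (1->2, 2->8), giving [2, 8].

[2, 8]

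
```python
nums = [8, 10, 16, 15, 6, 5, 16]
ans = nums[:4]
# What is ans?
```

nums has length 7. The slice nums[:4] selects indices [0, 1, 2, 3] (0->8, 1->10, 2->16, 3->15), giving [8, 10, 16, 15].

[8, 10, 16, 15]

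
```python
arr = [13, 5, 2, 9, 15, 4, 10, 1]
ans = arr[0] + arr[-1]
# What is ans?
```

arr has length 8. arr[0] = 13.
arr has length 8. Negative index -1 maps to positive index 8 + (-1) = 7. arr[7] = 1.
Sum: 13 + 1 = 14.

14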